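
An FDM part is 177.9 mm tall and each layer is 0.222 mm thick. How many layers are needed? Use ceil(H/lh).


Layers = ceil(177.9/0.222) = 802


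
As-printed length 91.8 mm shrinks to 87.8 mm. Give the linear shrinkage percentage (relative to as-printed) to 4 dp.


Shrinkage = ((91.8-87.8)/91.8)*100 = 4.3573 %


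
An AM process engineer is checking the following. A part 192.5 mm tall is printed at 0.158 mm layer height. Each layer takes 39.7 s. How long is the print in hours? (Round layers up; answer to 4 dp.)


Layers = ceil(192.5/0.158) = 1219
t = 1219 * 39.7 / 3600 = 13.4429 hrs


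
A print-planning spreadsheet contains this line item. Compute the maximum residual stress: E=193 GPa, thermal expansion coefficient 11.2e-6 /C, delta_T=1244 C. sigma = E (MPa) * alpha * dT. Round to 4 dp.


sigma = 193*1000 * 11.2e-6 * 1244 = 2689.0304 MPa


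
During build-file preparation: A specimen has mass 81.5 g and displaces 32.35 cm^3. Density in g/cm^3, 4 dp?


rho = 81.5 / 32.35 = 2.5193 g/cm^3


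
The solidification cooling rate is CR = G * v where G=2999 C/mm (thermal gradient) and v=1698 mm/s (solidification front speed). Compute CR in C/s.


CR = 2999 * 1698 = 5092302 C/s


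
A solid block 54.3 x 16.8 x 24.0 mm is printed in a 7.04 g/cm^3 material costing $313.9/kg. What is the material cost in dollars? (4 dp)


V = 54.3 * 16.8 * 24.0 = 21893.76 mm^3 = 21.89376 cm^3
Mass = 21.89376 * 7.04 / 1000 = 0.15413207 kg
Cost = 0.15413207 * 313.9 = 48.3821 $


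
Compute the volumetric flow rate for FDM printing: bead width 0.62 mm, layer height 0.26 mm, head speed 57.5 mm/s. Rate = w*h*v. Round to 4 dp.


Rate = 0.62 * 0.26 * 57.5 = 9.269 mm^3/s


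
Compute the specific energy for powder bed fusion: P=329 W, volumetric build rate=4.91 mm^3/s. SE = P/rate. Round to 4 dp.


SE = 329 / 4.91 = 67.0061 J/mm^3


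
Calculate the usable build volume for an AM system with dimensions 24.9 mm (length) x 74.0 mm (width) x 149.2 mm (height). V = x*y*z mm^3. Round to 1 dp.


V = 24.9 * 74.0 * 149.2 = 274915.9 mm^3


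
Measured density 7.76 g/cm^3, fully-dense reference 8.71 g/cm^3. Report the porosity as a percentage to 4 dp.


Porosity = (1-7.76/8.71)*100 = 10.907 %


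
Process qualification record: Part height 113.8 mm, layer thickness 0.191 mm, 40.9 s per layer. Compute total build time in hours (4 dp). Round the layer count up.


Layers = ceil(113.8/0.191) = 596
t = 596 * 40.9 / 3600 = 6.7712 hrs


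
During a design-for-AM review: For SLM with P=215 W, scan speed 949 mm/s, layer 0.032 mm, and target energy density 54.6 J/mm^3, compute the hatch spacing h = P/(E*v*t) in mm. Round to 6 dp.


h = 215 / (54.6*949*0.032) = 0.129667 mm


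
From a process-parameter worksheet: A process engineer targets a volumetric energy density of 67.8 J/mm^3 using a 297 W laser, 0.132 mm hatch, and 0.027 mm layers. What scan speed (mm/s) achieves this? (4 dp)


v = 297 / (67.8*0.132*0.027) = 1229.1052 mm/s


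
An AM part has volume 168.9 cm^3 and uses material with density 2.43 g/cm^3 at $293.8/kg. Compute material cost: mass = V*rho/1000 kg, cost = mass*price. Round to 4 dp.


Mass = 168.9*2.43/1000 = 0.410427 kg
Cost = 0.410427 * 293.8 = 120.5835 $


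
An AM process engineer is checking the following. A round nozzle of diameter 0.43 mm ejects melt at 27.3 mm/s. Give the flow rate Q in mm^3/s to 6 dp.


A = pi*(0.43/2)^2 = 0.14522012 mm^2
Q = 0.14522012 * 27.3 = 3.964509 mm^3/s


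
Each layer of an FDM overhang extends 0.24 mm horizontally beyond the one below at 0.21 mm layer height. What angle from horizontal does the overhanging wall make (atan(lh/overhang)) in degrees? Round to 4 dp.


angle = atan(0.21/0.24) = 41.1859 degrees


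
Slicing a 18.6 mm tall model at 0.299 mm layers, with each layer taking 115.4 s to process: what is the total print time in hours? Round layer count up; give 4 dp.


Layers = ceil(18.6/0.299) = 63
t = 63 * 115.4 / 3600 = 2.0195 hrs


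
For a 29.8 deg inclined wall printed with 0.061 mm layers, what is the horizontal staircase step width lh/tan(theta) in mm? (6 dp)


step = 0.061 / tan(29.8) = 0.106512 mm


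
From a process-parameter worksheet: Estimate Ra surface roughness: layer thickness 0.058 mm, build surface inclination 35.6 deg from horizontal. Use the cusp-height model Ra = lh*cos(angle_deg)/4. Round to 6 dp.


Ra = 0.058 * cos(35.6) / 4 = 0.01179 mm


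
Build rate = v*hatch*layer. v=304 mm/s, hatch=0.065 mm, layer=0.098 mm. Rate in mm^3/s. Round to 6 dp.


Rate = 304 * 0.065 * 0.098 = 1.93648 mm^3/s


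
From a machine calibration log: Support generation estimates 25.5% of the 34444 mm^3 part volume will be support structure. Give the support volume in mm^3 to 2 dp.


V_support = 34444 * 0.255 = 8783.22 mm^3


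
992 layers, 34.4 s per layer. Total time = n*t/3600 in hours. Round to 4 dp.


t = 992 * 34.4 / 3600 = 9.4791 hrs


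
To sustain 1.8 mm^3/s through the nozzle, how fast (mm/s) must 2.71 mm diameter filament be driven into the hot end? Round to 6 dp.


A = pi*(2.71/2)^2 = 5.768043
v = 1.8 / 5.768043 = 0.312064 mm/s


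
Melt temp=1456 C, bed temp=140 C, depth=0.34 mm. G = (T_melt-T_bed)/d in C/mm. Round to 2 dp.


G = (1456-140)/0.34 = 3870.59 C/mm


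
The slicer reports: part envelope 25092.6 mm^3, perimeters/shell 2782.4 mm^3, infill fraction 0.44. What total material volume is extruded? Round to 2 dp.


V_infill = (25092.6 - 2782.4) * 0.44 = 9816.49
V_total = 2782.4 + 9816.49 = 12598.89 mm^3


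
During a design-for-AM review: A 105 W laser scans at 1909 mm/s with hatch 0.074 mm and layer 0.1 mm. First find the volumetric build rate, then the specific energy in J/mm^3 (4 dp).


Build rate = 1909 * 0.074 * 0.1 = 14.1266 mm^3/s
SE = 105 / 14.1266 = 7.4328 J/mm^3


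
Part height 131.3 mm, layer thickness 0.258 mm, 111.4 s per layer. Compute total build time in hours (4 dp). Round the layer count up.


Layers = ceil(131.3/0.258) = 509
t = 509 * 111.4 / 3600 = 15.7507 hrs


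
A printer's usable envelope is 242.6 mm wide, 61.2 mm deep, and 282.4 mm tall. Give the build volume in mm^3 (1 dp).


V = 242.6 * 61.2 * 282.4 = 4192826.7 mm^3


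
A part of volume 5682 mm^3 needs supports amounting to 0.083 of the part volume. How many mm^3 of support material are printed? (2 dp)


V_support = 5682 * 0.083 = 471.61 mm^3


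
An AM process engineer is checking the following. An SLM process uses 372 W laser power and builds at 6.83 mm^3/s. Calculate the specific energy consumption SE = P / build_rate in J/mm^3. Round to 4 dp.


SE = 372 / 6.83 = 54.4656 J/mm^3


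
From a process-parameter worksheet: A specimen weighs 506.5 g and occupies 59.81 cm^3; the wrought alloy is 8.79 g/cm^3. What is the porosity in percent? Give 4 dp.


rho_part = 506.5 / 59.81 = 8.46848353 g/cm^3
Porosity = (1 - 8.46848353/8.79)*100 = 3.6578 %


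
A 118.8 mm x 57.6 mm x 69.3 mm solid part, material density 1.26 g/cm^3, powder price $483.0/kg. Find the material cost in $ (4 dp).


V = 118.8 * 57.6 * 69.3 = 474211.584 mm^3 = 474.211584 cm^3
Mass = 474.211584 * 1.26 / 1000 = 0.5975066 kg
Cost = 0.5975066 * 483.0 = 288.5957 $


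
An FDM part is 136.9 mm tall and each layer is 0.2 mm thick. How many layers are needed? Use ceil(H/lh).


Layers = ceil(136.9/0.2) = 685


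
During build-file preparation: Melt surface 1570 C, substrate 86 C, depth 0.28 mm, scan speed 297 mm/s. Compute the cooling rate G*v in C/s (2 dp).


G = (1570-86)/0.28 = 5300.0 C/mm
CR = 5300.0 * 297 = 1574100.0 C/s


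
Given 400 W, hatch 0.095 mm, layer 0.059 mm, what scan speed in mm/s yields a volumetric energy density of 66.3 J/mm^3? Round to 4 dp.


v = 400 / (66.3*0.095*0.059) = 1076.393 mm/s


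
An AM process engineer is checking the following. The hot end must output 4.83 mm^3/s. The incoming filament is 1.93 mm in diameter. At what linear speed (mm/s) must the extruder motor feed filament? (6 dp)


A = pi*(1.93/2)^2 = 2.92553
v = 4.83 / 2.92553 = 1.650983 mm/s


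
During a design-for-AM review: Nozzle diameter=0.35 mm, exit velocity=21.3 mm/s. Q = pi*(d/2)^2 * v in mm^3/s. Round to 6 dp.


A = pi*(0.35/2)^2 = 0.09621128 mm^2
Q = 0.09621128 * 21.3 = 2.0493 mm^3/s


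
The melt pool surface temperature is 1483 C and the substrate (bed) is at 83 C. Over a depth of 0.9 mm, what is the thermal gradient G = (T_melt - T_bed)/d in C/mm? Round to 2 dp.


G = (1483-83)/0.9 = 1555.56 C/mm


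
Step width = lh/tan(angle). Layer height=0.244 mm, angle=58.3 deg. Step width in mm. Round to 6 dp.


step = 0.244 / tan(58.3) = 0.150697 mm


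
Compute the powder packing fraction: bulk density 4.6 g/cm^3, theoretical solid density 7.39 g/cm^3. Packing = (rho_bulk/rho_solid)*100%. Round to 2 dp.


Packing = (4.6/7.39)*100 = 62.25 %


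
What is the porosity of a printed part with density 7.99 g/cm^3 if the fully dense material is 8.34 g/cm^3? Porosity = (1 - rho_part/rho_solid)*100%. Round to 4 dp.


Porosity = (1-7.99/8.34)*100 = 4.1966 %


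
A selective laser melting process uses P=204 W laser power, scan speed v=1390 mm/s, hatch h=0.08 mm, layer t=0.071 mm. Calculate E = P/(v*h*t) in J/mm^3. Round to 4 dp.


E = 204 / (1390*0.08*0.071) = 25.8385 J/mm^3


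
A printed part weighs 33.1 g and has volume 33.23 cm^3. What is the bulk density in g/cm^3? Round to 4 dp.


rho = 33.1 / 33.23 = 0.9961 g/cm^3


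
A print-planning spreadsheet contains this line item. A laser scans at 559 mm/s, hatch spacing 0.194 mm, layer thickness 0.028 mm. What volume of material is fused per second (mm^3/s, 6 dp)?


Rate = 559 * 0.194 * 0.028 = 3.036488 mm^3/s


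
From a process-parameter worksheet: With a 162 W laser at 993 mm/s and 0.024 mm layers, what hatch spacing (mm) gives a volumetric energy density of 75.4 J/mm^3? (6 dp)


h = 162 / (75.4*993*0.024) = 0.090154 mm


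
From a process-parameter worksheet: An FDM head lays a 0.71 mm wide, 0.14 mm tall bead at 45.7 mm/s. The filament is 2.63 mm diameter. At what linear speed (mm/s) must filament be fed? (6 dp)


Q = 0.71 * 0.14 * 45.7 = 4.54258 mm^3/s
A_fil = pi*(2.63/2)^2 = 5.43252056 mm^2
v_feed = 4.54258 / 5.43252056 = 0.836183 mm/s


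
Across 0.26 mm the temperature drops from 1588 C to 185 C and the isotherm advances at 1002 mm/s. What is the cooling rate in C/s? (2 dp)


G = (1588-185)/0.26 = 5396.15384615 C/mm
CR = 5396.15384615 * 1002 = 5406946.15 C/s


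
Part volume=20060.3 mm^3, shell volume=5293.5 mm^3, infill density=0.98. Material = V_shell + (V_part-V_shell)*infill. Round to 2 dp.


V_infill = (20060.3 - 5293.5) * 0.98 = 14471.46
V_total = 5293.5 + 14471.46 = 19764.96 mm^3


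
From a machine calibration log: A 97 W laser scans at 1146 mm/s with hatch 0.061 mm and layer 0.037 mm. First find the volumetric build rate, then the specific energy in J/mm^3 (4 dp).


Build rate = 1146 * 0.061 * 0.037 = 2.586522 mm^3/s
SE = 97 / 2.586522 = 37.5021 J/mm^3


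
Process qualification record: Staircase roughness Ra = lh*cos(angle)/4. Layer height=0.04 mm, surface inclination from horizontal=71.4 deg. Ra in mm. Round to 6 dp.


Ra = 0.04 * cos(71.4) / 4 = 0.00319 mm


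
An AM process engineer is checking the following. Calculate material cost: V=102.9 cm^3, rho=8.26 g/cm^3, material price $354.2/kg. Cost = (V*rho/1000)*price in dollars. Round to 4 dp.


Mass = 102.9*8.26/1000 = 0.849954 kg
Cost = 0.849954 * 354.2 = 301.0537 $


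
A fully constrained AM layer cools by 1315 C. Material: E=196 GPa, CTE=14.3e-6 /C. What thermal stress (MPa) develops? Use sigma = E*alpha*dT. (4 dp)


sigma = 196*1000 * 14.3e-6 * 1315 = 3685.682 MPa


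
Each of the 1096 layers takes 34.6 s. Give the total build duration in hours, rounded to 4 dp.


t = 1096 * 34.6 / 3600 = 10.5338 hrs


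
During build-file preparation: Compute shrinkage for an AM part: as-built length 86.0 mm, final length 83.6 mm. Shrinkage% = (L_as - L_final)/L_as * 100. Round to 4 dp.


Shrinkage = ((86.0-83.6)/86.0)*100 = 2.7907 %


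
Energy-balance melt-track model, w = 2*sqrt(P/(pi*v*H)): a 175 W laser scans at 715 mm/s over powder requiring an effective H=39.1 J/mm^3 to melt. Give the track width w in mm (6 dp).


w = 2*sqrt(175/(pi*715*39.1)) = 0.089276 mm


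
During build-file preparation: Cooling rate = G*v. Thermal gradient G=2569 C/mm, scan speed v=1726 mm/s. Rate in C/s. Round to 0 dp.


CR = 2569 * 1726 = 4434094 C/s


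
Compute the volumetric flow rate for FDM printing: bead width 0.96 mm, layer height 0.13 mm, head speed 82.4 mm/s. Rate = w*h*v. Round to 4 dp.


Rate = 0.96 * 0.13 * 82.4 = 10.2835 mm^3/s


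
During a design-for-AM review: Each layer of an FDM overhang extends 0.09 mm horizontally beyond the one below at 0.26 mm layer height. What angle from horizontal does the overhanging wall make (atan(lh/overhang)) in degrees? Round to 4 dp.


angle = atan(0.26/0.09) = 70.9065 degrees


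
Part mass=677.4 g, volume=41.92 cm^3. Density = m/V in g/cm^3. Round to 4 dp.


rho = 677.4 / 41.92 = 16.1594 g/cm^3


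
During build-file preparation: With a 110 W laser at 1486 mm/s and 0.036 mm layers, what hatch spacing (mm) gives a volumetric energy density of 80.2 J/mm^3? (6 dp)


h = 110 / (80.2*1486*0.036) = 0.025639 mm


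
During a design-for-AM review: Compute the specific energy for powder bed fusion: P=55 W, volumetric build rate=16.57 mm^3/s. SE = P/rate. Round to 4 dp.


SE = 55 / 16.57 = 3.3193 J/mm^3


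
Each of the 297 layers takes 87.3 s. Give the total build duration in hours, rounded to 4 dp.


t = 297 * 87.3 / 3600 = 7.2023 hrs


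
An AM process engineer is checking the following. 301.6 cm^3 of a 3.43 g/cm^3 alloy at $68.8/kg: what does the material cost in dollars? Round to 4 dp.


Mass = 301.6*3.43/1000 = 1.034488 kg
Cost = 1.034488 * 68.8 = 71.1728 $


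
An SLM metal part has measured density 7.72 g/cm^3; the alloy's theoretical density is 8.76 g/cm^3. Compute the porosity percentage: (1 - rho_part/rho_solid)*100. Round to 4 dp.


Porosity = (1-7.72/8.76)*100 = 11.8721 %


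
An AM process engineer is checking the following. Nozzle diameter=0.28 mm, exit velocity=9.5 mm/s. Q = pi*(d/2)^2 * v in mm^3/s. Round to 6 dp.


A = pi*(0.28/2)^2 = 0.06157522 mm^2
Q = 0.06157522 * 9.5 = 0.584965 mm^3/s


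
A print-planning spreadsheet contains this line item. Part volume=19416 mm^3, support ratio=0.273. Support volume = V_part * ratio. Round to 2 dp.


V_support = 19416 * 0.273 = 5300.57 mm^3


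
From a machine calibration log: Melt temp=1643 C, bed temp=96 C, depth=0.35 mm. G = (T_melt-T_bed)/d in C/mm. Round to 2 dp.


G = (1643-96)/0.35 = 4420.0 C/mm


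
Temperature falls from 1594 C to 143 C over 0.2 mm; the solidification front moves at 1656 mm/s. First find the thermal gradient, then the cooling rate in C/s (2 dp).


G = (1594-143)/0.2 = 7255.0 C/mm
CR = 7255.0 * 1656 = 12014280.0 C/s


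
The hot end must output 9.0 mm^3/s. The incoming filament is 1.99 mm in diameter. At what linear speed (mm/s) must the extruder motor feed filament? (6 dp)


A = pi*(1.99/2)^2 = 3.110255
v = 9.0 / 3.110255 = 2.893653 mm/s


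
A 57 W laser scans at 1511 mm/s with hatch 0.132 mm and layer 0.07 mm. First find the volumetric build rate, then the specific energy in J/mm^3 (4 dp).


Build rate = 1511 * 0.132 * 0.07 = 13.96164 mm^3/s
SE = 57 / 13.96164 = 4.0826 J/mm^3


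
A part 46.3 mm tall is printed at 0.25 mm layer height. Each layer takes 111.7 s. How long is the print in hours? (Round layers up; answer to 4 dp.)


Layers = ceil(46.3/0.25) = 186
t = 186 * 111.7 / 3600 = 5.7712 hrs


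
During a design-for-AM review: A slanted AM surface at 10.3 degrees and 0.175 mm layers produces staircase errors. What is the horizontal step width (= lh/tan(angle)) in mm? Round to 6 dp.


step = 0.175 / tan(10.3) = 0.962963 mm


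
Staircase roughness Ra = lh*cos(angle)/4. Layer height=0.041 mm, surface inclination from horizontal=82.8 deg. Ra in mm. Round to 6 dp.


Ra = 0.041 * cos(82.8) / 4 = 0.001285 mm


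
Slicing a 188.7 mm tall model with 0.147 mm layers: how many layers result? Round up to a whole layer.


Layers = ceil(188.7/0.147) = 1284


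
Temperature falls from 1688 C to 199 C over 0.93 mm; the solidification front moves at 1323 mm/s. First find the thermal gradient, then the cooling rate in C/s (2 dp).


G = (1688-199)/0.93 = 1601.07526882 C/mm
CR = 1601.07526882 * 1323 = 2118222.58 C/s


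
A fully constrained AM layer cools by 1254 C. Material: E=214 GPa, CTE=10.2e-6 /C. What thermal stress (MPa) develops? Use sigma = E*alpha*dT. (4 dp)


sigma = 214*1000 * 10.2e-6 * 1254 = 2737.2312 MPa


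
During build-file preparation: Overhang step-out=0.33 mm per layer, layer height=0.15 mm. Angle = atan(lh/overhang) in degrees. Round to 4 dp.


angle = atan(0.15/0.33) = 24.444 degrees


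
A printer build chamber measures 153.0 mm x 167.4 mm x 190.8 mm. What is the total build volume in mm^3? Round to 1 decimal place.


V = 153.0 * 167.4 * 190.8 = 4886807.8 mm^3


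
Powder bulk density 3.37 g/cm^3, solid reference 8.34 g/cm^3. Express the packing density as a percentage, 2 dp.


Packing = (3.37/8.34)*100 = 40.41 %


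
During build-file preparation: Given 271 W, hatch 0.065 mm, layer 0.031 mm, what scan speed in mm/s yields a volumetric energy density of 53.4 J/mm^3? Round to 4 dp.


v = 271 / (53.4*0.065*0.031) = 2518.564 mm/s


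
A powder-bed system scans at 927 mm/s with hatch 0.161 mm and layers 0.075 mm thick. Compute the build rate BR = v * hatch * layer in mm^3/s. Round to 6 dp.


Rate = 927 * 0.161 * 0.075 = 11.193525 mm^3/s


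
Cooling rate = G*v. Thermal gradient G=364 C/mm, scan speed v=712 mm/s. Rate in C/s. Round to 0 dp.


CR = 364 * 712 = 259168 C/s


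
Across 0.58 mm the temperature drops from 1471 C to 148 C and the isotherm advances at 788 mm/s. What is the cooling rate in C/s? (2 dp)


G = (1471-148)/0.58 = 2281.03448276 C/mm
CR = 2281.03448276 * 788 = 1797455.17 C/s


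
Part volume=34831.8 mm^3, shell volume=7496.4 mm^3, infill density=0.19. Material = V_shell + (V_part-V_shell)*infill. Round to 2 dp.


V_infill = (34831.8 - 7496.4) * 0.19 = 5193.73
V_total = 7496.4 + 5193.73 = 12690.13 mm^3


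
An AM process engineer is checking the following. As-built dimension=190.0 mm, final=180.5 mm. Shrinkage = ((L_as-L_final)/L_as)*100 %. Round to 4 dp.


Shrinkage = ((190.0-180.5)/190.0)*100 = 5.0 %


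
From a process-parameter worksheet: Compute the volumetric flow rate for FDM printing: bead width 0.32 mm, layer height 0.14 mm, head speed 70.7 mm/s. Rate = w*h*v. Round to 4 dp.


Rate = 0.32 * 0.14 * 70.7 = 3.1674 mm^3/s


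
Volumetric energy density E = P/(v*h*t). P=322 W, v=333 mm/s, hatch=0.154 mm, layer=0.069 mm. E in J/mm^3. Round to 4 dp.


E = 322 / (333*0.154*0.069) = 91.0001 J/mm^3


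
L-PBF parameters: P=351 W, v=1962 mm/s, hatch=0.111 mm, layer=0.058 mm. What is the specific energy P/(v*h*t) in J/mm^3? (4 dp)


Build rate = 1962 * 0.111 * 0.058 = 12.631356 mm^3/s
SE = 351 / 12.631356 = 27.788 J/mm^3


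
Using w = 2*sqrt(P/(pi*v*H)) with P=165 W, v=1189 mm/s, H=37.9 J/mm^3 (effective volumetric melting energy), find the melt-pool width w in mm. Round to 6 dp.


w = 2*sqrt(165/(pi*1189*37.9)) = 0.068279 mm


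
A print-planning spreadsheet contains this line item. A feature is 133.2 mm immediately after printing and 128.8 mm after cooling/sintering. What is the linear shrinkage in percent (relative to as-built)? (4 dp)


Shrinkage = ((133.2-128.8)/133.2)*100 = 3.3033 %


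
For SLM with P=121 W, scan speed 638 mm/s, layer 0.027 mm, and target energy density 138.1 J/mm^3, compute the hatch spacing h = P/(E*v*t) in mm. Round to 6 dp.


h = 121 / (138.1*638*0.027) = 0.050864 mm


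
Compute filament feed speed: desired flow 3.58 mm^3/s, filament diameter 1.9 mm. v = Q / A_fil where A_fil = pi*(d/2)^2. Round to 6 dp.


A = pi*(1.9/2)^2 = 2.835287
v = 3.58 / 2.835287 = 1.262659 mm/s


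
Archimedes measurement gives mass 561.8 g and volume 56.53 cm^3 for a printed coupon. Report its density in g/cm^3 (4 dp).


rho = 561.8 / 56.53 = 9.9381 g/cm^3


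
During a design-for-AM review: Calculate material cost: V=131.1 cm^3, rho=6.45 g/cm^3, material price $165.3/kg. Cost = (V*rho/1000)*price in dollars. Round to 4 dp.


Mass = 131.1*6.45/1000 = 0.845595 kg
Cost = 0.845595 * 165.3 = 139.7769 $


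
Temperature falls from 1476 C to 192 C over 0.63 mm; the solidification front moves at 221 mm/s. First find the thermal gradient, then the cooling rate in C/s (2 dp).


G = (1476-192)/0.63 = 2038.0952381 C/mm
CR = 2038.0952381 * 221 = 450419.05 C/s


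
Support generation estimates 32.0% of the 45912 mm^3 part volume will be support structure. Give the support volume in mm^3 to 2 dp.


V_support = 45912 * 0.32 = 14691.84 mm^3


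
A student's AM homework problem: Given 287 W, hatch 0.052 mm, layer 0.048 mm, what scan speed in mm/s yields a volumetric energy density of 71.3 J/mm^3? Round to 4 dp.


v = 287 / (71.3*0.052*0.048) = 1612.6785 mm/s


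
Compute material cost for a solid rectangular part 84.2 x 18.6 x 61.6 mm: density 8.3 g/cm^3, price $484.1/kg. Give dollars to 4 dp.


V = 84.2 * 18.6 * 61.6 = 96472.992 mm^3 = 96.472992 cm^3
Mass = 96.472992 * 8.3 / 1000 = 0.80072583 kg
Cost = 0.80072583 * 484.1 = 387.6314 $


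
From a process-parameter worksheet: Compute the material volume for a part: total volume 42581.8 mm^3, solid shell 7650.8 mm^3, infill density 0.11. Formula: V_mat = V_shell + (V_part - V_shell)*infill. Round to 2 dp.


V_infill = (42581.8 - 7650.8) * 0.11 = 3842.41
V_total = 7650.8 + 3842.41 = 11493.21 mm^3


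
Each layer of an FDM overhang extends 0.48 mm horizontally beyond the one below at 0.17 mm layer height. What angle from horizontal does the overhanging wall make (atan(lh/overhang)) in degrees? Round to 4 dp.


angle = atan(0.17/0.48) = 19.5024 degrees


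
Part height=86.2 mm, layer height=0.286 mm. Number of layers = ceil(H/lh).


Layers = ceil(86.2/0.286) = 302


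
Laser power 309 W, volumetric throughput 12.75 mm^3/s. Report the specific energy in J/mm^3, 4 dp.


SE = 309 / 12.75 = 24.2353 J/mm^3


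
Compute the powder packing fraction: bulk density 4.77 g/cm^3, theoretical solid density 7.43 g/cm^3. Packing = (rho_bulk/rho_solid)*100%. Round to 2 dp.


Packing = (4.77/7.43)*100 = 64.2 %


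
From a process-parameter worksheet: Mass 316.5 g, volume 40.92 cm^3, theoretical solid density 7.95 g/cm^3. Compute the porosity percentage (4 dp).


rho_part = 316.5 / 40.92 = 7.73460411 g/cm^3
Porosity = (1 - 7.73460411/7.95)*100 = 2.7094 %


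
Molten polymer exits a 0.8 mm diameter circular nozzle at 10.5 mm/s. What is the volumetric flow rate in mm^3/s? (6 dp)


A = pi*(0.8/2)^2 = 0.50265482 mm^2
Q = 0.50265482 * 10.5 = 5.277876 mm^3/s


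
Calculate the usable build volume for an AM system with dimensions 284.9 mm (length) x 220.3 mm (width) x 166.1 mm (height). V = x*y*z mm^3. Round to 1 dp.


V = 284.9 * 220.3 * 166.1 = 10425012.4 mm^3


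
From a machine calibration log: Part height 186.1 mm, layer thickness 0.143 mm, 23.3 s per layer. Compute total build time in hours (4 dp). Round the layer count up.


Layers = ceil(186.1/0.143) = 1302
t = 1302 * 23.3 / 3600 = 8.4268 hrs


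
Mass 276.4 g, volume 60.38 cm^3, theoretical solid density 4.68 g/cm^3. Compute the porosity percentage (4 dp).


rho_part = 276.4 / 60.38 = 4.57767473 g/cm^3
Porosity = (1 - 4.57767473/4.68)*100 = 2.1864 %


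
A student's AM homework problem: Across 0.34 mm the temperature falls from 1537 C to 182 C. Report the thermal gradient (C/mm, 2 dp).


G = (1537-182)/0.34 = 3985.29 C/mm


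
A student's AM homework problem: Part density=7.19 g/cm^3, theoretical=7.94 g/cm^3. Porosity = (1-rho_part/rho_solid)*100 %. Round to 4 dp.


Porosity = (1-7.19/7.94)*100 = 9.4458 %


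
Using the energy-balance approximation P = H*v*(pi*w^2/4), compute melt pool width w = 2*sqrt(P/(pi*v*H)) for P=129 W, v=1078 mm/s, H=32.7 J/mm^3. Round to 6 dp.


w = 2*sqrt(129/(pi*1078*32.7)) = 0.06826 mm


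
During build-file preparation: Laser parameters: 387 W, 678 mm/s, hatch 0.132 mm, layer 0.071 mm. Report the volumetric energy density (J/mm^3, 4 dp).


E = 387 / (678*0.132*0.071) = 60.9044 J/mm^3


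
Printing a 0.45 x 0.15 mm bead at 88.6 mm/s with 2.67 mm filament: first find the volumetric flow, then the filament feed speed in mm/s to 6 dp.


Q = 0.45 * 0.15 * 88.6 = 5.9805 mm^3/s
A_fil = pi*(2.67/2)^2 = 5.59902497 mm^2
v_feed = 5.9805 / 5.59902497 = 1.068132 mm/s


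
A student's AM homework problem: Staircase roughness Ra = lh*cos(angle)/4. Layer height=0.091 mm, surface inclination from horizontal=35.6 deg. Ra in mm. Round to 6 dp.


Ra = 0.091 * cos(35.6) / 4 = 0.018498 mm


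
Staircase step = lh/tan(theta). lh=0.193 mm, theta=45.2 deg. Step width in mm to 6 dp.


step = 0.193 / tan(45.2) = 0.191657 mm


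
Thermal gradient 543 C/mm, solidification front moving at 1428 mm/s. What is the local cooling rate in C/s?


CR = 543 * 1428 = 775404 C/s


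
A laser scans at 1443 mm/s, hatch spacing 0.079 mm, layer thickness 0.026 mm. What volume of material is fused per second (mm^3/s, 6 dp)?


Rate = 1443 * 0.079 * 0.026 = 2.963922 mm^3/s


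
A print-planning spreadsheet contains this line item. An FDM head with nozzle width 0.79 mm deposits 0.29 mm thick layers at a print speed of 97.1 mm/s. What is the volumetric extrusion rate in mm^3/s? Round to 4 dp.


Rate = 0.79 * 0.29 * 97.1 = 22.2456 mm^3/s


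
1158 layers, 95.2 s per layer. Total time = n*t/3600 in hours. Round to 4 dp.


t = 1158 * 95.2 / 3600 = 30.6227 hrs


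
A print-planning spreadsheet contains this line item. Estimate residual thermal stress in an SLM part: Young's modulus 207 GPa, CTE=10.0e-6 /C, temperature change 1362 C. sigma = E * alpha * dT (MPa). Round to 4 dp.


sigma = 207*1000 * 10.0e-6 * 1362 = 2819.34 MPa


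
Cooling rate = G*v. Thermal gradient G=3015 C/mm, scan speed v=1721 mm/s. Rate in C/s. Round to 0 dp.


CR = 3015 * 1721 = 5188815 C/s


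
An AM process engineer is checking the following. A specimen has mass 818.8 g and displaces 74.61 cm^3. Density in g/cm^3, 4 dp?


rho = 818.8 / 74.61 = 10.9744 g/cm^3


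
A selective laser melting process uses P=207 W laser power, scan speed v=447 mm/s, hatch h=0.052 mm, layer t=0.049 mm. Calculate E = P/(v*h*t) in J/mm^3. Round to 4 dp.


E = 207 / (447*0.052*0.049) = 181.7454 J/mm^3


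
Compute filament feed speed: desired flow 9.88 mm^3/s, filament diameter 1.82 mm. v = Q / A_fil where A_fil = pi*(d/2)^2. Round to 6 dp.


A = pi*(1.82/2)^2 = 2.601553
v = 9.88 / 2.601553 = 3.797732 mm/s


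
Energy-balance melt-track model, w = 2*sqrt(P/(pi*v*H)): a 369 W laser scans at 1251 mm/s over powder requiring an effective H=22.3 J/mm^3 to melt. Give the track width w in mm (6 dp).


w = 2*sqrt(369/(pi*1251*22.3)) = 0.129774 mm


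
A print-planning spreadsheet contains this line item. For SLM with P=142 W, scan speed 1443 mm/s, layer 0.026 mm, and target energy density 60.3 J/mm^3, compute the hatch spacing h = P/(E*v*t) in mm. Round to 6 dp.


h = 142 / (60.3*1443*0.026) = 0.062767 mm


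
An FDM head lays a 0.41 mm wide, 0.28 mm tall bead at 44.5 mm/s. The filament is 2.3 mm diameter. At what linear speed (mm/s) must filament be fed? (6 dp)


Q = 0.41 * 0.28 * 44.5 = 5.1086 mm^3/s
A_fil = pi*(2.3/2)^2 = 4.15475628 mm^2
v_feed = 5.1086 / 4.15475628 = 1.229579 mm/s


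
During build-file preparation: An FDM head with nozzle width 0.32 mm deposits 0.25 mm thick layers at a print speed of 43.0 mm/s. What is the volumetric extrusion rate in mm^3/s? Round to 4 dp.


Rate = 0.32 * 0.25 * 43.0 = 3.44 mm^3/s


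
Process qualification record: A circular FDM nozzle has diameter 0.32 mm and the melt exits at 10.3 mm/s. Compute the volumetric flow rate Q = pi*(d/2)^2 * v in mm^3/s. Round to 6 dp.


A = pi*(0.32/2)^2 = 0.08042477 mm^2
Q = 0.08042477 * 10.3 = 0.828375 mm^3/s


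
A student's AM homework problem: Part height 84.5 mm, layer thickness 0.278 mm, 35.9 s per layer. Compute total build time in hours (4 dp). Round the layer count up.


Layers = ceil(84.5/0.278) = 304
t = 304 * 35.9 / 3600 = 3.0316 hrs


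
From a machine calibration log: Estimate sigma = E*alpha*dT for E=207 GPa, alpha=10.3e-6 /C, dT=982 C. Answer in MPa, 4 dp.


sigma = 207*1000 * 10.3e-6 * 982 = 2093.7222 MPa


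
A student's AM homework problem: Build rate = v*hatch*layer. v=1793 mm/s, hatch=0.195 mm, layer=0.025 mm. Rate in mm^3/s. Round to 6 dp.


Rate = 1793 * 0.195 * 0.025 = 8.740875 mm^3/s


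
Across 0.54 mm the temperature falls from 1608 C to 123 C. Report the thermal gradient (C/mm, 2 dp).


G = (1608-123)/0.54 = 2750.0 C/mm


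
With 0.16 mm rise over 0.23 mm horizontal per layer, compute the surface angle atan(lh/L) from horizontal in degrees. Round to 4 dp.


angle = atan(0.16/0.23) = 34.8245 degrees


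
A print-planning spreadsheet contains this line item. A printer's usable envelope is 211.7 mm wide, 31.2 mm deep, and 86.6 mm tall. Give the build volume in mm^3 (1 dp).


V = 211.7 * 31.2 * 86.6 = 571996.5 mm^3


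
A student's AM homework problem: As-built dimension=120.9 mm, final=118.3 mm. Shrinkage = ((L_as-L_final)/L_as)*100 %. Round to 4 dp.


Shrinkage = ((120.9-118.3)/120.9)*100 = 2.1505 %


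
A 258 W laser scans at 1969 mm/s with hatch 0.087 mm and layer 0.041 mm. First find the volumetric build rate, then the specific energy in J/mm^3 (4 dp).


Build rate = 1969 * 0.087 * 0.041 = 7.023423 mm^3/s
SE = 258 / 7.023423 = 36.7342 J/mm^3


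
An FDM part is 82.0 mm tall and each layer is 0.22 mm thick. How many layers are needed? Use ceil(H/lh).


Layers = ceil(82.0/0.22) = 373


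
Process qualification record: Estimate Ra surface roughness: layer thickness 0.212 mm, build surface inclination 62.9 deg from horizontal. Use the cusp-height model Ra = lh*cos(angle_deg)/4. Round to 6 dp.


Ra = 0.212 * cos(62.9) / 4 = 0.024144 mm


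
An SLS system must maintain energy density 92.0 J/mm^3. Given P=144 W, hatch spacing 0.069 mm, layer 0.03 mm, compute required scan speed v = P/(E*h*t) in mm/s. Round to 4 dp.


v = 144 / (92.0*0.069*0.03) = 756.1437 mm/s


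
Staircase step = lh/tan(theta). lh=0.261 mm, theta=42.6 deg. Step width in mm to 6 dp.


step = 0.261 / tan(42.6) = 0.283835 mm


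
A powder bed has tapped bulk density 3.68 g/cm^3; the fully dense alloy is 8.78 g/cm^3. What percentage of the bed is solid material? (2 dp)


Packing = (3.68/8.78)*100 = 41.91 %


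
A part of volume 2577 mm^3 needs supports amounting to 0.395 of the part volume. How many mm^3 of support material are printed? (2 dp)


V_support = 2577 * 0.395 = 1017.92 mm^3


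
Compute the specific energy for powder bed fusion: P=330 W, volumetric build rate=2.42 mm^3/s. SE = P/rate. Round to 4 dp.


SE = 330 / 2.42 = 136.3636 J/mm^3


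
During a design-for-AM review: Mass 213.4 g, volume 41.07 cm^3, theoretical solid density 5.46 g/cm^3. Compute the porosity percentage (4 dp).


rho_part = 213.4 / 41.07 = 5.19600682 g/cm^3
Porosity = (1 - 5.19600682/5.46)*100 = 4.835 %


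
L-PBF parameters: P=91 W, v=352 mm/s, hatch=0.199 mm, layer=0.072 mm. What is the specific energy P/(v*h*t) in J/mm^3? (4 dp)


Build rate = 352 * 0.199 * 0.072 = 5.043456 mm^3/s
SE = 91 / 5.043456 = 18.0432 J/mm^3


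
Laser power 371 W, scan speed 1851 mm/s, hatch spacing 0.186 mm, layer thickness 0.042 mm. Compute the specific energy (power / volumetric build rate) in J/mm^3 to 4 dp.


Build rate = 1851 * 0.186 * 0.042 = 14.460012 mm^3/s
SE = 371 / 14.460012 = 25.657 J/mm^3


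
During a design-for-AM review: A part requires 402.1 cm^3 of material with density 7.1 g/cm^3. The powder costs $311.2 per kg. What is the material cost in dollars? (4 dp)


Mass = 402.1*7.1/1000 = 2.85491 kg
Cost = 2.85491 * 311.2 = 888.448 $


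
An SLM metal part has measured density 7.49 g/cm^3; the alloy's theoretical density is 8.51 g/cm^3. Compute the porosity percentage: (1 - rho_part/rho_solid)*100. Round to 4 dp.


Porosity = (1-7.49/8.51)*100 = 11.9859 %


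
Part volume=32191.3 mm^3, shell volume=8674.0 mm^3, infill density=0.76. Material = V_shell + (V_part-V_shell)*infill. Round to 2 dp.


V_infill = (32191.3 - 8674.0) * 0.76 = 17873.15
V_total = 8674.0 + 17873.15 = 26547.15 mm^3


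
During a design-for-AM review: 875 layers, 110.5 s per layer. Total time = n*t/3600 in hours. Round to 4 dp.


t = 875 * 110.5 / 3600 = 26.8576 hrs


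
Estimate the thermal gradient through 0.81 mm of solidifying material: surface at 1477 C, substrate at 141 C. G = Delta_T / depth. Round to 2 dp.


G = (1477-141)/0.81 = 1649.38 C/mm


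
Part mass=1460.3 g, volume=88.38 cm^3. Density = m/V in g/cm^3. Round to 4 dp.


rho = 1460.3 / 88.38 = 16.523 g/cm^3


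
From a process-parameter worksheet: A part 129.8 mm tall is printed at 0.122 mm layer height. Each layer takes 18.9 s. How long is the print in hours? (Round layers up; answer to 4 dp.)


Layers = ceil(129.8/0.122) = 1064
t = 1064 * 18.9 / 3600 = 5.586 hrs


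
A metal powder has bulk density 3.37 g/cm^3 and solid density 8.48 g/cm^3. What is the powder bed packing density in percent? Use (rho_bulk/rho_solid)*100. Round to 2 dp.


Packing = (3.37/8.48)*100 = 39.74 %


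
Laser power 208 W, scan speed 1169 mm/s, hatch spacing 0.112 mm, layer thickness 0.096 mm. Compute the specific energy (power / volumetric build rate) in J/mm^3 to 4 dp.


Build rate = 1169 * 0.112 * 0.096 = 12.569088 mm^3/s
SE = 208 / 12.569088 = 16.5485 J/mm^3


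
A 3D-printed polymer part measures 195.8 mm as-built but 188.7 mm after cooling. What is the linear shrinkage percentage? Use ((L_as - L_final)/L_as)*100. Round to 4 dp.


Shrinkage = ((195.8-188.7)/195.8)*100 = 3.6261 %


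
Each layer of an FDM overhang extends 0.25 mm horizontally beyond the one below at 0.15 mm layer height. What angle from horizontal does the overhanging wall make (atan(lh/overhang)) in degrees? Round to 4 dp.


angle = atan(0.15/0.25) = 30.9638 degrees


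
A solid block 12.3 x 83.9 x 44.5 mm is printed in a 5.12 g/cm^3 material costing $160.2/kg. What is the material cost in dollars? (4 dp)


V = 12.3 * 83.9 * 44.5 = 45922.665 mm^3 = 45.922665 cm^3
Mass = 45.922665 * 5.12 / 1000 = 0.23512404 kg
Cost = 0.23512404 * 160.2 = 37.6669 $


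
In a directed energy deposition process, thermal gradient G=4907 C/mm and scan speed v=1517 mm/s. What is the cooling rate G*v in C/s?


CR = 4907 * 1517 = 7443919 C/s


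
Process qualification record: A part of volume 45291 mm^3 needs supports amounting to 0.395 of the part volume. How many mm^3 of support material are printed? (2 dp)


V_support = 45291 * 0.395 = 17889.95 mm^3


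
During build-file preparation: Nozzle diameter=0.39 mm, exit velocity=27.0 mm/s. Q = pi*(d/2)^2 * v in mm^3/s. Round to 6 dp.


A = pi*(0.39/2)^2 = 0.11945906 mm^2
Q = 0.11945906 * 27.0 = 3.225395 mm^3/s


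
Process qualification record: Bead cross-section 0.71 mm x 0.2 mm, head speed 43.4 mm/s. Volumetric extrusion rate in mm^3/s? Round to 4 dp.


Rate = 0.71 * 0.2 * 43.4 = 6.1628 mm^3/s


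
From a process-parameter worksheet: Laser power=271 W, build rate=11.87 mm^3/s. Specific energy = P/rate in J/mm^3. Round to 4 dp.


SE = 271 / 11.87 = 22.8307 J/mm^3


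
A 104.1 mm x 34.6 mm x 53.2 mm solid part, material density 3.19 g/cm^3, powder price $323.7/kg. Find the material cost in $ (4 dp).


V = 104.1 * 34.6 * 53.2 = 191618.952 mm^3 = 191.618952 cm^3
Mass = 191.618952 * 3.19 / 1000 = 0.61126446 kg
Cost = 0.61126446 * 323.7 = 197.8663 $


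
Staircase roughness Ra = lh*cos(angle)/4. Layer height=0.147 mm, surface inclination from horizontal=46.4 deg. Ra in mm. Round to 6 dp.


Ra = 0.147 * cos(46.4) / 4 = 0.025344 mm


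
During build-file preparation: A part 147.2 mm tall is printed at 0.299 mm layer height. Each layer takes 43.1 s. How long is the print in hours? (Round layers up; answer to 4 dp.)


Layers = ceil(147.2/0.299) = 493
t = 493 * 43.1 / 3600 = 5.9023 hrs


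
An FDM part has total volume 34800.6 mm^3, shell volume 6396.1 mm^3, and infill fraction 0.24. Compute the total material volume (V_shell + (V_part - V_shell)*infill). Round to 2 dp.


V_infill = (34800.6 - 6396.1) * 0.24 = 6817.08
V_total = 6396.1 + 6817.08 = 13213.18 mm^3


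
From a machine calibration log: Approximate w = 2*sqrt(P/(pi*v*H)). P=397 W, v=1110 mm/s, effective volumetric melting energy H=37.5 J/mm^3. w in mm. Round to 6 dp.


w = 2*sqrt(397/(pi*1110*37.5)) = 0.110198 mm


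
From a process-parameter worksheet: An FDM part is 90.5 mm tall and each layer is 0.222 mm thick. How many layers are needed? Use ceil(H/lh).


Layers = ceil(90.5/0.222) = 408


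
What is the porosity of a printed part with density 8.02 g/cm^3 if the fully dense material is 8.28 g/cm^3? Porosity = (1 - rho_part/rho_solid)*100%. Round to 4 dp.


Porosity = (1-8.02/8.28)*100 = 3.1401 %


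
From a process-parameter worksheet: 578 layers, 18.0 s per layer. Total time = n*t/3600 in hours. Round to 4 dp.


t = 578 * 18.0 / 3600 = 2.89 hrs


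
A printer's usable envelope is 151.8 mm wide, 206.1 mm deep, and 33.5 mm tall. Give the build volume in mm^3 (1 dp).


V = 151.8 * 206.1 * 33.5 = 1048080.3 mm^3


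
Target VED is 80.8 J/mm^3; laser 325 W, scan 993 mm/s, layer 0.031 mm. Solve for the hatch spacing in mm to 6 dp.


h = 325 / (80.8*993*0.031) = 0.130666 mm


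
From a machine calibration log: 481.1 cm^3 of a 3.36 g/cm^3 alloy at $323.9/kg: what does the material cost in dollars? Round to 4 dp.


Mass = 481.1*3.36/1000 = 1.616496 kg
Cost = 1.616496 * 323.9 = 523.5831 $


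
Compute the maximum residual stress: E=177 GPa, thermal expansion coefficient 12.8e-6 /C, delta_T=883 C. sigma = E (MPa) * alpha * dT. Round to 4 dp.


sigma = 177*1000 * 12.8e-6 * 883 = 2000.5248 MPa


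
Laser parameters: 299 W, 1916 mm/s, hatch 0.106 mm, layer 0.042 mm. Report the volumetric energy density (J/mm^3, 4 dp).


E = 299 / (1916*0.106*0.042) = 35.0526 J/mm^3


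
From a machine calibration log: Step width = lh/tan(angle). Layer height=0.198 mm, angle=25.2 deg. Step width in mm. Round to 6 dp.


step = 0.198 / tan(25.2) = 0.420771 mm


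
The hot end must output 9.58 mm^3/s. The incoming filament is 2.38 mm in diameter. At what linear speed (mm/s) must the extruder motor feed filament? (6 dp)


A = pi*(2.38/2)^2 = 4.448809
v = 9.58 / 4.448809 = 2.153385 mm/s


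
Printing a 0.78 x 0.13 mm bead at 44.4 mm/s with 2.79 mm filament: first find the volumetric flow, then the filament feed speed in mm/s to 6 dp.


Q = 0.78 * 0.13 * 44.4 = 4.50216 mm^3/s
A_fil = pi*(2.79/2)^2 = 6.11361784 mm^2
v_feed = 4.50216 / 6.11361784 = 0.736415 mm/s


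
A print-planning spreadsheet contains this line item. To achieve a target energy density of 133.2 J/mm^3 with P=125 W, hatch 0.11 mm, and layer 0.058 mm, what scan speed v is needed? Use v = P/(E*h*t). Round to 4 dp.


v = 125 / (133.2*0.11*0.058) = 147.0907 mm/s


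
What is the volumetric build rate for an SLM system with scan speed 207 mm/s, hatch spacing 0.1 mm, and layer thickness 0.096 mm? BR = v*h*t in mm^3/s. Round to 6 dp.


Rate = 207 * 0.1 * 0.096 = 1.9872 mm^3/s
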